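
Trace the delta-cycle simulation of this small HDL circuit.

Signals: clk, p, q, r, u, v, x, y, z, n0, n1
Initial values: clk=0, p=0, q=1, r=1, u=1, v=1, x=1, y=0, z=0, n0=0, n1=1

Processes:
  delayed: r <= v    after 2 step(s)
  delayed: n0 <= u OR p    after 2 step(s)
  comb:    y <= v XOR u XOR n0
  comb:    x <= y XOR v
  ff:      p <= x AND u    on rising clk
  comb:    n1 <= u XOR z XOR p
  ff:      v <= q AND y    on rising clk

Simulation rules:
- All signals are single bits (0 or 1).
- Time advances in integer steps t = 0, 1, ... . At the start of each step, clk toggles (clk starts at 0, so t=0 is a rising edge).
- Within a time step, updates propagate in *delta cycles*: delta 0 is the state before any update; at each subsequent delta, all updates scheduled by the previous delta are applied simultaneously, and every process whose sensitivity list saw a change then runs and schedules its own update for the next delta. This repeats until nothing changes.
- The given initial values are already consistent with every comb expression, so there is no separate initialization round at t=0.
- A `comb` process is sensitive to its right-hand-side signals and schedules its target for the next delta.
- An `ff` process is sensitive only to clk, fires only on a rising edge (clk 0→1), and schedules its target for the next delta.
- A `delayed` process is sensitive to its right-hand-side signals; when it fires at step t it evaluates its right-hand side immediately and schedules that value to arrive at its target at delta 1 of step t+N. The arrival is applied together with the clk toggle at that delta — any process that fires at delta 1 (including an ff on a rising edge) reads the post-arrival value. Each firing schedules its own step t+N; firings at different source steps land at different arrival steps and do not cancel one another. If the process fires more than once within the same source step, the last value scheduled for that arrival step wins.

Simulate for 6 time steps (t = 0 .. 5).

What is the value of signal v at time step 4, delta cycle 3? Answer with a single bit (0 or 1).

1

t0.Δ0 q=1 u=1 p=0 z=0 n1=1 r=1 n0=0 y=0 clk=0 x=1 v=1
t0.Δ1 q=1 u=1 p=0 z=0 n1=1 r=1 n0=0 y=0 clk=1 x=1 v=1
t0.Δ2 q=1 u=1 p=1 z=0 n1=1 r=1 n0=0 y=0 clk=1 x=1 v=0
t0.Δ3 q=1 u=1 p=1 z=0 n1=0 r=1 n0=0 y=1 clk=1 x=0 v=0
t0.Δ4 q=1 u=1 p=1 z=0 n1=0 r=1 n0=0 y=1 clk=1 x=1 v=0
t1.Δ0 q=1 u=1 p=1 z=0 n1=0 r=1 n0=0 y=1 clk=1 x=1 v=0
t1.Δ1 q=1 u=1 p=1 z=0 n1=0 r=1 n0=0 y=1 clk=0 x=1 v=0
t2.Δ0 q=1 u=1 p=1 z=0 n1=0 r=1 n0=0 y=1 clk=0 x=1 v=0
t2.Δ1 q=1 u=1 p=1 z=0 n1=0 r=0 n0=1 y=1 clk=1 x=1 v=0
t2.Δ2 q=1 u=1 p=1 z=0 n1=0 r=0 n0=1 y=0 clk=1 x=1 v=1
t2.Δ3 q=1 u=1 p=1 z=0 n1=0 r=0 n0=1 y=1 clk=1 x=1 v=1
t2.Δ4 q=1 u=1 p=1 z=0 n1=0 r=0 n0=1 y=1 clk=1 x=0 v=1
t3.Δ0 q=1 u=1 p=1 z=0 n1=0 r=0 n0=1 y=1 clk=1 x=0 v=1
t3.Δ1 q=1 u=1 p=1 z=0 n1=0 r=0 n0=1 y=1 clk=0 x=0 v=1
t4.Δ0 q=1 u=1 p=1 z=0 n1=0 r=0 n0=1 y=1 clk=0 x=0 v=1
t4.Δ1 q=1 u=1 p=1 z=0 n1=0 r=1 n0=1 y=1 clk=1 x=0 v=1
t4.Δ2 q=1 u=1 p=0 z=0 n1=0 r=1 n0=1 y=1 clk=1 x=0 v=1
t4.Δ3 q=1 u=1 p=0 z=0 n1=1 r=1 n0=1 y=1 clk=1 x=0 v=1
t5.Δ0 q=1 u=1 p=0 z=0 n1=1 r=1 n0=1 y=1 clk=1 x=0 v=1
t5.Δ1 q=1 u=1 p=0 z=0 n1=1 r=1 n0=1 y=1 clk=0 x=0 v=1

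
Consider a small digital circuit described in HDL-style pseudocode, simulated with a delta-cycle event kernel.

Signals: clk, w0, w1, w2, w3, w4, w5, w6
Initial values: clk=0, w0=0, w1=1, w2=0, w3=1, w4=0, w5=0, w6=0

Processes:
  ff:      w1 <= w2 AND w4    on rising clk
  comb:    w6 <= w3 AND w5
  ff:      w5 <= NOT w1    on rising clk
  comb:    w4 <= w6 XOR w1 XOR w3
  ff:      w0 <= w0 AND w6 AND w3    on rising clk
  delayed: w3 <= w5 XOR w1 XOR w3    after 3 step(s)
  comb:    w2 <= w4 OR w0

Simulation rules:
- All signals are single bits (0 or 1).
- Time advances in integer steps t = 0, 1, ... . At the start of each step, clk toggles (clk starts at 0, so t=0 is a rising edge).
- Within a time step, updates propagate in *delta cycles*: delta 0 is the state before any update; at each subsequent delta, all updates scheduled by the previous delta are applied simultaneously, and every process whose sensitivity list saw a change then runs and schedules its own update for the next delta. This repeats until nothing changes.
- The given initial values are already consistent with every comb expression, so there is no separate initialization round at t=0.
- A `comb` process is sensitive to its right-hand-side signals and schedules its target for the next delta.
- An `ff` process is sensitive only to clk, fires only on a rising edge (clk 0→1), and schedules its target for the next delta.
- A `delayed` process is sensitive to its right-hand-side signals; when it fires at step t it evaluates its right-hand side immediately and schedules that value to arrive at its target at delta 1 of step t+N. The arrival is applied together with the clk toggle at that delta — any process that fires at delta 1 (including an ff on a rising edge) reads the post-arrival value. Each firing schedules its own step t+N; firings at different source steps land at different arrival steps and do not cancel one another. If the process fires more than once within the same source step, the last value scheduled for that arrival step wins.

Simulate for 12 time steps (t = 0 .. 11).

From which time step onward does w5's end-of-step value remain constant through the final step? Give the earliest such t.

8

[bits: w1,w0,w6,w5,w4,w2,w3,clk]
t=0: Δ0=10000010 Δ1=10000011 Δ2=00000011 Δ3=00001011 Δ4=00001111 | 4Δ
t=1: Δ0=00001111 Δ1=00001110 | 1Δ
t=2: Δ0=00001110 Δ1=00001111 Δ2=10011111 Δ3=10110111 Δ4=10111011 Δ5=10111111 | 5Δ
t=3: Δ0=10111111 Δ1=10111110 | 1Δ
t=4: Δ0=10111110 Δ1=10111111 Δ2=10101111 Δ3=10001111 Δ4=10000111 Δ5=10000011 | 5Δ
t=5: Δ0=10000011 Δ1=10000010 | 1Δ
t=6: Δ0=10000010 Δ1=10000011 Δ2=00000011 Δ3=00001011 Δ4=00001111 | 4Δ
t=7: Δ0=00001111 Δ1=00001100 Δ2=00000100 Δ3=00000000 | 3Δ
t=8: Δ0=00000000 Δ1=00000001 Δ2=00010001 | 2Δ
t=9: Δ0=00010001 Δ1=00010010 Δ2=00111010 Δ3=00110110 Δ4=00110010 | 4Δ
t=10: Δ0=00110010 Δ1=00110001 Δ2=00011001 Δ3=00010101 Δ4=00010001 | 4Δ
t=11: Δ0=00010001 Δ1=00010010 Δ2=00111010 Δ3=00110110 Δ4=00110010 | 4Δ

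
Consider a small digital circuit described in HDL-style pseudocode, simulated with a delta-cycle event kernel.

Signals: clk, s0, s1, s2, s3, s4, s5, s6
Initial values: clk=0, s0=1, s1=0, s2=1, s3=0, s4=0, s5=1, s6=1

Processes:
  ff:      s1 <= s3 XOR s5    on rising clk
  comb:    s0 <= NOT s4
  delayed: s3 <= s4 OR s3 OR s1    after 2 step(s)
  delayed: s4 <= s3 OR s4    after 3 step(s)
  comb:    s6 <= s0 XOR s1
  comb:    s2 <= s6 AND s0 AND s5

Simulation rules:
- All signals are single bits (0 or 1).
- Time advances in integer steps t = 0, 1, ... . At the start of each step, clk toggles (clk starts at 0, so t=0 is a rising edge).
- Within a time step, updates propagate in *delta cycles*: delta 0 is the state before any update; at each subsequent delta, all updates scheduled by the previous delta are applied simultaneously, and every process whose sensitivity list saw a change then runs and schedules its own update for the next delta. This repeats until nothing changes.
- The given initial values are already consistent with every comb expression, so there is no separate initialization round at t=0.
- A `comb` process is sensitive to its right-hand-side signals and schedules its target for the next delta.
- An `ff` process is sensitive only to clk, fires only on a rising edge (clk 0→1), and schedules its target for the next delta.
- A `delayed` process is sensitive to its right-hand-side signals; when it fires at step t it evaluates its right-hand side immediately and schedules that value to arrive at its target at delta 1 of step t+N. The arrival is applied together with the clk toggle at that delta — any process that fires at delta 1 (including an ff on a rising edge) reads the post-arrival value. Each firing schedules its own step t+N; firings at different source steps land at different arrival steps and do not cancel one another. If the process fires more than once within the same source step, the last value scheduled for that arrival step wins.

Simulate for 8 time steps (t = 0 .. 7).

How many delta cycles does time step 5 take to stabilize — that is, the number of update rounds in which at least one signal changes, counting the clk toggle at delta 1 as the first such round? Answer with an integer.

t0.Δ0 s0=1 s1=0 clk=0 s4=0 s2=1 s6=1 s5=1 s3=0
t0.Δ1 s0=1 s1=0 clk=1 s4=0 s2=1 s6=1 s5=1 s3=0
t0.Δ2 s0=1 s1=1 clk=1 s4=0 s2=1 s6=1 s5=1 s3=0
t0.Δ3 s0=1 s1=1 clk=1 s4=0 s2=1 s6=0 s5=1 s3=0
t0.Δ4 s0=1 s1=1 clk=1 s4=0 s2=0 s6=0 s5=1 s3=0
t1.Δ0 s0=1 s1=1 clk=1 s4=0 s2=0 s6=0 s5=1 s3=0
t1.Δ1 s0=1 s1=1 clk=0 s4=0 s2=0 s6=0 s5=1 s3=0
t2.Δ0 s0=1 s1=1 clk=0 s4=0 s2=0 s6=0 s5=1 s3=0
t2.Δ1 s0=1 s1=1 clk=1 s4=0 s2=0 s6=0 s5=1 s3=1
t2.Δ2 s0=1 s1=0 clk=1 s4=0 s2=0 s6=0 s5=1 s3=1
t2.Δ3 s0=1 s1=0 clk=1 s4=0 s2=0 s6=1 s5=1 s3=1
t2.Δ4 s0=1 s1=0 clk=1 s4=0 s2=1 s6=1 s5=1 s3=1
t3.Δ0 s0=1 s1=0 clk=1 s4=0 s2=1 s6=1 s5=1 s3=1
t3.Δ1 s0=1 s1=0 clk=0 s4=0 s2=1 s6=1 s5=1 s3=1
t4.Δ0 s0=1 s1=0 clk=0 s4=0 s2=1 s6=1 s5=1 s3=1
t4.Δ1 s0=1 s1=0 clk=1 s4=0 s2=1 s6=1 s5=1 s3=1
t5.Δ0 s0=1 s1=0 clk=1 s4=0 s2=1 s6=1 s5=1 s3=1
t5.Δ1 s0=1 s1=0 clk=0 s4=1 s2=1 s6=1 s5=1 s3=1
t5.Δ2 s0=0 s1=0 clk=0 s4=1 s2=1 s6=1 s5=1 s3=1
t5.Δ3 s0=0 s1=0 clk=0 s4=1 s2=0 s6=0 s5=1 s3=1
t6.Δ0 s0=0 s1=0 clk=0 s4=1 s2=0 s6=0 s5=1 s3=1
t6.Δ1 s0=0 s1=0 clk=1 s4=1 s2=0 s6=0 s5=1 s3=1
t7.Δ0 s0=0 s1=0 clk=1 s4=1 s2=0 s6=0 s5=1 s3=1
t7.Δ1 s0=0 s1=0 clk=0 s4=1 s2=0 s6=0 s5=1 s3=1

3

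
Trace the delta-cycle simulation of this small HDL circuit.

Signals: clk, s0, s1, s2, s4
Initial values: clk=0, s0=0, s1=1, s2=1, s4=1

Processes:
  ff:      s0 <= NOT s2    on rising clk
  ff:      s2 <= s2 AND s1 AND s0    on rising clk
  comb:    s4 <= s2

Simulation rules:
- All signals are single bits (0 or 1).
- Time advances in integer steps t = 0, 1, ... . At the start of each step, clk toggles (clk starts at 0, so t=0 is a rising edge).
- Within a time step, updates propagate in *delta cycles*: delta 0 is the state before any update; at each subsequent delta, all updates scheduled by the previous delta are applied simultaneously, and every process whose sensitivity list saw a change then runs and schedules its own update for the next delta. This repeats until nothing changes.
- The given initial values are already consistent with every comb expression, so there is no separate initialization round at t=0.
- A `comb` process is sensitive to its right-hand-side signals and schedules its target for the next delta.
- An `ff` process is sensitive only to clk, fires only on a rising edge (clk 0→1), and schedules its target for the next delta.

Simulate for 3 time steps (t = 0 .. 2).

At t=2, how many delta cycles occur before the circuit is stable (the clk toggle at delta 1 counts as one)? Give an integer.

2

t=0 Δ0: s4=1 s0=0 s2=1 clk=0 s1=1
  Δ1: clk:0→1
  Δ2: s2:1→0
  Δ3: s4:1→0
  (3Δ to stable)
t=1 Δ0: s4=0 s0=0 s2=0 clk=1 s1=1
  Δ1: clk:1→0
  (1Δ to stable)
t=2 Δ0: s4=0 s0=0 s2=0 clk=0 s1=1
  Δ1: clk:0→1
  Δ2: s0:0→1
  (2Δ to stable)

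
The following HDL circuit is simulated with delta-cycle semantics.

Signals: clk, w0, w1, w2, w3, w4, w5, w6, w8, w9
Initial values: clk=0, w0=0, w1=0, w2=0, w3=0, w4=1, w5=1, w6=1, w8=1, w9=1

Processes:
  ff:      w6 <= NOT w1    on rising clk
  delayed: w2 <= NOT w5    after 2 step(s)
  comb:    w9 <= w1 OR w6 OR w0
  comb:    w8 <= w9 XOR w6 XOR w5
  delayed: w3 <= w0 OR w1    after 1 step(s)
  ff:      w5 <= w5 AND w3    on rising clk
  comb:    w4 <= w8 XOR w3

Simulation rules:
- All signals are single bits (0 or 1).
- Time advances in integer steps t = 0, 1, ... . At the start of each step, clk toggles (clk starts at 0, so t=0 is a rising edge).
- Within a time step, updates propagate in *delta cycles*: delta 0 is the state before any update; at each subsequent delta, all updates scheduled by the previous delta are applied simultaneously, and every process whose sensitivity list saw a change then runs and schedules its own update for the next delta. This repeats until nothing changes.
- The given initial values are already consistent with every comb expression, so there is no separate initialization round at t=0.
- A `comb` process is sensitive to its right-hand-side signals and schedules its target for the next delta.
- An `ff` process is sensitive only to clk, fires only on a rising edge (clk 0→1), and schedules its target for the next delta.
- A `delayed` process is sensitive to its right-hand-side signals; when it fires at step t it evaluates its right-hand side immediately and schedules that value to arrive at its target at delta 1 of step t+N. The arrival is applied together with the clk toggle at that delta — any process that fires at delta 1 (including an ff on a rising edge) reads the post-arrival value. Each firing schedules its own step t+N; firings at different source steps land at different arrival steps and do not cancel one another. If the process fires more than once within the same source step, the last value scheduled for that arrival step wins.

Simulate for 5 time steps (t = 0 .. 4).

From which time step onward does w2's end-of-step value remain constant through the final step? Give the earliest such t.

2

t0.Δ0 w6=1 w3=0 w2=0 w8=1 w5=1 w1=0 w9=1 w4=1 clk=0 w0=0
t0.Δ1 w6=1 w3=0 w2=0 w8=1 w5=1 w1=0 w9=1 w4=1 clk=1 w0=0
t0.Δ2 w6=1 w3=0 w2=0 w8=1 w5=0 w1=0 w9=1 w4=1 clk=1 w0=0
t0.Δ3 w6=1 w3=0 w2=0 w8=0 w5=0 w1=0 w9=1 w4=1 clk=1 w0=0
t0.Δ4 w6=1 w3=0 w2=0 w8=0 w5=0 w1=0 w9=1 w4=0 clk=1 w0=0
t1.Δ0 w6=1 w3=0 w2=0 w8=0 w5=0 w1=0 w9=1 w4=0 clk=1 w0=0
t1.Δ1 w6=1 w3=0 w2=0 w8=0 w5=0 w1=0 w9=1 w4=0 clk=0 w0=0
t2.Δ0 w6=1 w3=0 w2=0 w8=0 w5=0 w1=0 w9=1 w4=0 clk=0 w0=0
t2.Δ1 w6=1 w3=0 w2=1 w8=0 w5=0 w1=0 w9=1 w4=0 clk=1 w0=0
t3.Δ0 w6=1 w3=0 w2=1 w8=0 w5=0 w1=0 w9=1 w4=0 clk=1 w0=0
t3.Δ1 w6=1 w3=0 w2=1 w8=0 w5=0 w1=0 w9=1 w4=0 clk=0 w0=0
t4.Δ0 w6=1 w3=0 w2=1 w8=0 w5=0 w1=0 w9=1 w4=0 clk=0 w0=0
t4.Δ1 w6=1 w3=0 w2=1 w8=0 w5=0 w1=0 w9=1 w4=0 clk=1 w0=0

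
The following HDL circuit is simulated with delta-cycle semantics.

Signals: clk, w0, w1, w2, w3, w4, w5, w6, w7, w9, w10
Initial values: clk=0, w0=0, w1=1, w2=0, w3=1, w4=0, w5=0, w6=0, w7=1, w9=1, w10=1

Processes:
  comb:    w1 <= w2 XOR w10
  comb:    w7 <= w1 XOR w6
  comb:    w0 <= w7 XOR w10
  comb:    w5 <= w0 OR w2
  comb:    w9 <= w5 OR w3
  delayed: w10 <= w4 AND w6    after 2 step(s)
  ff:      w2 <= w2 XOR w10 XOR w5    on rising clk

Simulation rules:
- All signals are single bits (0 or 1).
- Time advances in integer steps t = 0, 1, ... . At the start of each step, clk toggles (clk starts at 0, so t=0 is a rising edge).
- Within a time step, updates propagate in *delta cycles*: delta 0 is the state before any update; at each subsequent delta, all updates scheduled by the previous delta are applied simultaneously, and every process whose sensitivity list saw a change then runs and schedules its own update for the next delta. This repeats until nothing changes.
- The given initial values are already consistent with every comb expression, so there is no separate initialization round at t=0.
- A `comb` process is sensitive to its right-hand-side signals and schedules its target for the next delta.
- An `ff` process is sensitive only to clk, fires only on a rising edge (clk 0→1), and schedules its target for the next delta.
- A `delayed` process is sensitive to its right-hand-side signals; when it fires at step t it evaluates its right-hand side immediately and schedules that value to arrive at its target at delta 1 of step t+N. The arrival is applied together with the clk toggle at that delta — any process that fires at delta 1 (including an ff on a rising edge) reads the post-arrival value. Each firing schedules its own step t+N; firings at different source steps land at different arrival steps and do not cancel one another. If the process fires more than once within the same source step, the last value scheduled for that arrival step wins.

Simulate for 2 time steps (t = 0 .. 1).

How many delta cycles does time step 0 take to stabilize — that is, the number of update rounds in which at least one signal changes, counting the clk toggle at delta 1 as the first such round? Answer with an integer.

t=0 Δ0: clk=0 w4=0 w3=1 w2=0 w10=1 w9=1 w6=0 w5=0 w1=1 w7=1 w0=0
  Δ1: clk:0→1
  Δ2: w2:0→1
  Δ3: w5:0→1, w1:1→0
  Δ4: w7:1→0
  Δ5: w0:0→1
  (5Δ to stable)
t=1 Δ0: clk=1 w4=0 w3=1 w2=1 w10=1 w9=1 w6=0 w5=1 w1=0 w7=0 w0=1
  Δ1: clk:1→0
  (1Δ to stable)

5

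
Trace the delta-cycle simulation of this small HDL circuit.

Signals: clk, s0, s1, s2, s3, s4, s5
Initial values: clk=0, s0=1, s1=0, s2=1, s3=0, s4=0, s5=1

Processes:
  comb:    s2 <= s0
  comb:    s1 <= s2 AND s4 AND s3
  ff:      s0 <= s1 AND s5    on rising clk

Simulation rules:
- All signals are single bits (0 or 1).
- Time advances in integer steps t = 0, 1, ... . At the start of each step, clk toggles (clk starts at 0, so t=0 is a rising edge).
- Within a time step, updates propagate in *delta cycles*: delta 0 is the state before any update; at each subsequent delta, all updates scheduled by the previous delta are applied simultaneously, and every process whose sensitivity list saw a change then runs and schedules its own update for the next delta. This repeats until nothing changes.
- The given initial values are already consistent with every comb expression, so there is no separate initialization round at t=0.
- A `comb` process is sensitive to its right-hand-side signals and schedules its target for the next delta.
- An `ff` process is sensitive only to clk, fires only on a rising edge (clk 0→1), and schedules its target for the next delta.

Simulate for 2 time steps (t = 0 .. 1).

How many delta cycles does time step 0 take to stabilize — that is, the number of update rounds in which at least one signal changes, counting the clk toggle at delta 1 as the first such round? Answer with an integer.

t0.Δ0 s4=0 s0=1 s1=0 clk=0 s2=1 s5=1 s3=0
t0.Δ1 s4=0 s0=1 s1=0 clk=1 s2=1 s5=1 s3=0
t0.Δ2 s4=0 s0=0 s1=0 clk=1 s2=1 s5=1 s3=0
t0.Δ3 s4=0 s0=0 s1=0 clk=1 s2=0 s5=1 s3=0
t1.Δ0 s4=0 s0=0 s1=0 clk=1 s2=0 s5=1 s3=0
t1.Δ1 s4=0 s0=0 s1=0 clk=0 s2=0 s5=1 s3=0

3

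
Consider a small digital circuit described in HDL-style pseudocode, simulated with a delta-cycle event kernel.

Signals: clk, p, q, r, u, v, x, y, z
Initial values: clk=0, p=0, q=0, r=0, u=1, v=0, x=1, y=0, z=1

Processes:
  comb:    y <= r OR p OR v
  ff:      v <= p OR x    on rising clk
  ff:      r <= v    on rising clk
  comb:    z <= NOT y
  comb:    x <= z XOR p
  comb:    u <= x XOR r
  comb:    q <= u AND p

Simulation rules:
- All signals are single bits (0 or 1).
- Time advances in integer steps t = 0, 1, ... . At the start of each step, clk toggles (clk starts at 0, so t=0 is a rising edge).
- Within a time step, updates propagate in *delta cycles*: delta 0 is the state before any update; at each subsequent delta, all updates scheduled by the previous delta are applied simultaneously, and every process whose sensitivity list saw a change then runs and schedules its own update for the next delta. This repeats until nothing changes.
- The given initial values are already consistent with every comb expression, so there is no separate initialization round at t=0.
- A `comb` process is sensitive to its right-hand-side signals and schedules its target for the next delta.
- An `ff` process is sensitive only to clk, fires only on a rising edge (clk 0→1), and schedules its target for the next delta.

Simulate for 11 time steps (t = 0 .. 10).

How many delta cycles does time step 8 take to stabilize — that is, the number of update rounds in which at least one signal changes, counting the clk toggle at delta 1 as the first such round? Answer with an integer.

[bits: p,v,x,u,clk,z,y,q,r]
t=0: Δ0=001101000 Δ1=001111000 Δ2=011111000 Δ3=011111100 Δ4=011110100 Δ5=010110100 Δ6=010010100 | 6Δ
t=1: Δ0=010010100 Δ1=010000100 | 1Δ
t=2: Δ0=010000100 Δ1=010010100 Δ2=000010101 Δ3=000110101 | 3Δ
t=3: Δ0=000110101 Δ1=000100101 | 1Δ
t=4: Δ0=000100101 Δ1=000110101 Δ2=000110100 Δ3=000010000 Δ4=000011000 Δ5=001011000 Δ6=001111000 | 6Δ
t=5: Δ0=001111000 Δ1=001101000 | 1Δ
t=6: Δ0=001101000 Δ1=001111000 Δ2=011111000 Δ3=011111100 Δ4=011110100 Δ5=010110100 Δ6=010010100 | 6Δ
t=7: Δ0=010010100 Δ1=010000100 | 1Δ
t=8: Δ0=010000100 Δ1=010010100 Δ2=000010101 Δ3=000110101 | 3Δ
t=9: Δ0=000110101 Δ1=000100101 | 1Δ
t=10: Δ0=000100101 Δ1=000110101 Δ2=000110100 Δ3=000010000 Δ4=000011000 Δ5=001011000 Δ6=001111000 | 6Δ

3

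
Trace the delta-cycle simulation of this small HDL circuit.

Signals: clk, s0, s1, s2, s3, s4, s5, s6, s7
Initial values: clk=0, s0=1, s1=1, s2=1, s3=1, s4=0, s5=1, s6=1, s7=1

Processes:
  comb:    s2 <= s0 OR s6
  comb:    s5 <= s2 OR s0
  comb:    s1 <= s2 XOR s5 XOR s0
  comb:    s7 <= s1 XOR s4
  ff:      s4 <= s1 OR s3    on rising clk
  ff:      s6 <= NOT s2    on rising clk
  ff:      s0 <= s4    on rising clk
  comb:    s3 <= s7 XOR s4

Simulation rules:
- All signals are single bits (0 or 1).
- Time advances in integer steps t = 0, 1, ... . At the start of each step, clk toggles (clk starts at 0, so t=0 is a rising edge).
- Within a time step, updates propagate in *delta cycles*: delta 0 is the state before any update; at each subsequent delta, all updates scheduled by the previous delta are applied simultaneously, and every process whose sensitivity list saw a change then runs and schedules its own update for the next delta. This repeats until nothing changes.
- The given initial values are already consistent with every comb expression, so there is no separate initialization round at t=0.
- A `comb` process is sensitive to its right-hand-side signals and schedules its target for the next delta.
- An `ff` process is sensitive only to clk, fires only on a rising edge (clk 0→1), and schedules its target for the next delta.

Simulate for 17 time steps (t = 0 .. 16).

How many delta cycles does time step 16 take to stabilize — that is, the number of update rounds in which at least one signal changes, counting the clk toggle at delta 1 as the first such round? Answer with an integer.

t0.Δ0 s4=0 s0=1 s7=1 s3=1 s5=1 clk=0 s1=1 s2=1 s6=1
t0.Δ1 s4=0 s0=1 s7=1 s3=1 s5=1 clk=1 s1=1 s2=1 s6=1
t0.Δ2 s4=1 s0=0 s7=1 s3=1 s5=1 clk=1 s1=1 s2=1 s6=0
t0.Δ3 s4=1 s0=0 s7=0 s3=0 s5=1 clk=1 s1=0 s2=0 s6=0
t0.Δ4 s4=1 s0=0 s7=1 s3=1 s5=0 clk=1 s1=1 s2=0 s6=0
t0.Δ5 s4=1 s0=0 s7=0 s3=0 s5=0 clk=1 s1=0 s2=0 s6=0
t0.Δ6 s4=1 s0=0 s7=1 s3=1 s5=0 clk=1 s1=0 s2=0 s6=0
t0.Δ7 s4=1 s0=0 s7=1 s3=0 s5=0 clk=1 s1=0 s2=0 s6=0
t1.Δ0 s4=1 s0=0 s7=1 s3=0 s5=0 clk=1 s1=0 s2=0 s6=0
t1.Δ1 s4=1 s0=0 s7=1 s3=0 s5=0 clk=0 s1=0 s2=0 s6=0
t2.Δ0 s4=1 s0=0 s7=1 s3=0 s5=0 clk=0 s1=0 s2=0 s6=0
t2.Δ1 s4=1 s0=0 s7=1 s3=0 s5=0 clk=1 s1=0 s2=0 s6=0
t2.Δ2 s4=0 s0=1 s7=1 s3=0 s5=0 clk=1 s1=0 s2=0 s6=1
t2.Δ3 s4=0 s0=1 s7=0 s3=1 s5=1 clk=1 s1=1 s2=1 s6=1
t2.Δ4 s4=0 s0=1 s7=1 s3=0 s5=1 clk=1 s1=1 s2=1 s6=1
t2.Δ5 s4=0 s0=1 s7=1 s3=1 s5=1 clk=1 s1=1 s2=1 s6=1
t3.Δ0 s4=0 s0=1 s7=1 s3=1 s5=1 clk=1 s1=1 s2=1 s6=1
t3.Δ1 s4=0 s0=1 s7=1 s3=1 s5=1 clk=0 s1=1 s2=1 s6=1
t4.Δ0 s4=0 s0=1 s7=1 s3=1 s5=1 clk=0 s1=1 s2=1 s6=1
t4.Δ1 s4=0 s0=1 s7=1 s3=1 s5=1 clk=1 s1=1 s2=1 s6=1
t4.Δ2 s4=1 s0=0 s7=1 s3=1 s5=1 clk=1 s1=1 s2=1 s6=0
t4.Δ3 s4=1 s0=0 s7=0 s3=0 s5=1 clk=1 s1=0 s2=0 s6=0
t4.Δ4 s4=1 s0=0 s7=1 s3=1 s5=0 clk=1 s1=1 s2=0 s6=0
t4.Δ5 s4=1 s0=0 s7=0 s3=0 s5=0 clk=1 s1=0 s2=0 s6=0
t4.Δ6 s4=1 s0=0 s7=1 s3=1 s5=0 clk=1 s1=0 s2=0 s6=0
t4.Δ7 s4=1 s0=0 s7=1 s3=0 s5=0 clk=1 s1=0 s2=0 s6=0
t5.Δ0 s4=1 s0=0 s7=1 s3=0 s5=0 clk=1 s1=0 s2=0 s6=0
t5.Δ1 s4=1 s0=0 s7=1 s3=0 s5=0 clk=0 s1=0 s2=0 s6=0
t6.Δ0 s4=1 s0=0 s7=1 s3=0 s5=0 clk=0 s1=0 s2=0 s6=0
t6.Δ1 s4=1 s0=0 s7=1 s3=0 s5=0 clk=1 s1=0 s2=0 s6=0
t6.Δ2 s4=0 s0=1 s7=1 s3=0 s5=0 clk=1 s1=0 s2=0 s6=1
t6.Δ3 s4=0 s0=1 s7=0 s3=1 s5=1 clk=1 s1=1 s2=1 s6=1
t6.Δ4 s4=0 s0=1 s7=1 s3=0 s5=1 clk=1 s1=1 s2=1 s6=1
t6.Δ5 s4=0 s0=1 s7=1 s3=1 s5=1 clk=1 s1=1 s2=1 s6=1
t7.Δ0 s4=0 s0=1 s7=1 s3=1 s5=1 clk=1 s1=1 s2=1 s6=1
t7.Δ1 s4=0 s0=1 s7=1 s3=1 s5=1 clk=0 s1=1 s2=1 s6=1
t8.Δ0 s4=0 s0=1 s7=1 s3=1 s5=1 clk=0 s1=1 s2=1 s6=1
t8.Δ1 s4=0 s0=1 s7=1 s3=1 s5=1 clk=1 s1=1 s2=1 s6=1
t8.Δ2 s4=1 s0=0 s7=1 s3=1 s5=1 clk=1 s1=1 s2=1 s6=0
t8.Δ3 s4=1 s0=0 s7=0 s3=0 s5=1 clk=1 s1=0 s2=0 s6=0
t8.Δ4 s4=1 s0=0 s7=1 s3=1 s5=0 clk=1 s1=1 s2=0 s6=0
t8.Δ5 s4=1 s0=0 s7=0 s3=0 s5=0 clk=1 s1=0 s2=0 s6=0
t8.Δ6 s4=1 s0=0 s7=1 s3=1 s5=0 clk=1 s1=0 s2=0 s6=0
t8.Δ7 s4=1 s0=0 s7=1 s3=0 s5=0 clk=1 s1=0 s2=0 s6=0
t9.Δ0 s4=1 s0=0 s7=1 s3=0 s5=0 clk=1 s1=0 s2=0 s6=0
t9.Δ1 s4=1 s0=0 s7=1 s3=0 s5=0 clk=0 s1=0 s2=0 s6=0
t10.Δ0 s4=1 s0=0 s7=1 s3=0 s5=0 clk=0 s1=0 s2=0 s6=0
t10.Δ1 s4=1 s0=0 s7=1 s3=0 s5=0 clk=1 s1=0 s2=0 s6=0
t10.Δ2 s4=0 s0=1 s7=1 s3=0 s5=0 clk=1 s1=0 s2=0 s6=1
t10.Δ3 s4=0 s0=1 s7=0 s3=1 s5=1 clk=1 s1=1 s2=1 s6=1
t10.Δ4 s4=0 s0=1 s7=1 s3=0 s5=1 clk=1 s1=1 s2=1 s6=1
t10.Δ5 s4=0 s0=1 s7=1 s3=1 s5=1 clk=1 s1=1 s2=1 s6=1
t11.Δ0 s4=0 s0=1 s7=1 s3=1 s5=1 clk=1 s1=1 s2=1 s6=1
t11.Δ1 s4=0 s0=1 s7=1 s3=1 s5=1 clk=0 s1=1 s2=1 s6=1
t12.Δ0 s4=0 s0=1 s7=1 s3=1 s5=1 clk=0 s1=1 s2=1 s6=1
t12.Δ1 s4=0 s0=1 s7=1 s3=1 s5=1 clk=1 s1=1 s2=1 s6=1
t12.Δ2 s4=1 s0=0 s7=1 s3=1 s5=1 clk=1 s1=1 s2=1 s6=0
t12.Δ3 s4=1 s0=0 s7=0 s3=0 s5=1 clk=1 s1=0 s2=0 s6=0
t12.Δ4 s4=1 s0=0 s7=1 s3=1 s5=0 clk=1 s1=1 s2=0 s6=0
t12.Δ5 s4=1 s0=0 s7=0 s3=0 s5=0 clk=1 s1=0 s2=0 s6=0
t12.Δ6 s4=1 s0=0 s7=1 s3=1 s5=0 clk=1 s1=0 s2=0 s6=0
t12.Δ7 s4=1 s0=0 s7=1 s3=0 s5=0 clk=1 s1=0 s2=0 s6=0
t13.Δ0 s4=1 s0=0 s7=1 s3=0 s5=0 clk=1 s1=0 s2=0 s6=0
t13.Δ1 s4=1 s0=0 s7=1 s3=0 s5=0 clk=0 s1=0 s2=0 s6=0
t14.Δ0 s4=1 s0=0 s7=1 s3=0 s5=0 clk=0 s1=0 s2=0 s6=0
t14.Δ1 s4=1 s0=0 s7=1 s3=0 s5=0 clk=1 s1=0 s2=0 s6=0
t14.Δ2 s4=0 s0=1 s7=1 s3=0 s5=0 clk=1 s1=0 s2=0 s6=1
t14.Δ3 s4=0 s0=1 s7=0 s3=1 s5=1 clk=1 s1=1 s2=1 s6=1
t14.Δ4 s4=0 s0=1 s7=1 s3=0 s5=1 clk=1 s1=1 s2=1 s6=1
t14.Δ5 s4=0 s0=1 s7=1 s3=1 s5=1 clk=1 s1=1 s2=1 s6=1
t15.Δ0 s4=0 s0=1 s7=1 s3=1 s5=1 clk=1 s1=1 s2=1 s6=1
t15.Δ1 s4=0 s0=1 s7=1 s3=1 s5=1 clk=0 s1=1 s2=1 s6=1
t16.Δ0 s4=0 s0=1 s7=1 s3=1 s5=1 clk=0 s1=1 s2=1 s6=1
t16.Δ1 s4=0 s0=1 s7=1 s3=1 s5=1 clk=1 s1=1 s2=1 s6=1
t16.Δ2 s4=1 s0=0 s7=1 s3=1 s5=1 clk=1 s1=1 s2=1 s6=0
t16.Δ3 s4=1 s0=0 s7=0 s3=0 s5=1 clk=1 s1=0 s2=0 s6=0
t16.Δ4 s4=1 s0=0 s7=1 s3=1 s5=0 clk=1 s1=1 s2=0 s6=0
t16.Δ5 s4=1 s0=0 s7=0 s3=0 s5=0 clk=1 s1=0 s2=0 s6=0
t16.Δ6 s4=1 s0=0 s7=1 s3=1 s5=0 clk=1 s1=0 s2=0 s6=0
t16.Δ7 s4=1 s0=0 s7=1 s3=0 s5=0 clk=1 s1=0 s2=0 s6=0

7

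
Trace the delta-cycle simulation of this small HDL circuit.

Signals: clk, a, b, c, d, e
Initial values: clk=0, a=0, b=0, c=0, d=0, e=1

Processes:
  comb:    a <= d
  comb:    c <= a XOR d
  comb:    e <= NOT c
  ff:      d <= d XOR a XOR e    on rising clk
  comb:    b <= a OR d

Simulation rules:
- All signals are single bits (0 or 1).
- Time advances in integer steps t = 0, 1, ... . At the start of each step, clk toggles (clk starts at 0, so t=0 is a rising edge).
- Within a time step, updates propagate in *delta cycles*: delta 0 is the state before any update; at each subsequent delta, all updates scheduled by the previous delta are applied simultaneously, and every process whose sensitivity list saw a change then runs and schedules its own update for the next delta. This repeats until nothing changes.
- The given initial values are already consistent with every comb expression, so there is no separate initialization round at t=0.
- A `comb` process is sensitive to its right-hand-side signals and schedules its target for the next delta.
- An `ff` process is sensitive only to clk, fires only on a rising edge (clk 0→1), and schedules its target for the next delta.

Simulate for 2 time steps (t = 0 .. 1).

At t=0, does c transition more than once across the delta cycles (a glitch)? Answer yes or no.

yes

t=0 Δ0: a=0 e=1 clk=0 d=0 b=0 c=0
  Δ1: clk:0→1
  Δ2: d:0→1
  Δ3: a:0→1, b:0→1, c:0→1
  Δ4: e:1→0, c:1→0
  Δ5: e:0→1
  (5Δ to stable)
t=1 Δ0: a=1 e=1 clk=1 d=1 b=1 c=0
  Δ1: clk:1→0
  (1Δ to stable)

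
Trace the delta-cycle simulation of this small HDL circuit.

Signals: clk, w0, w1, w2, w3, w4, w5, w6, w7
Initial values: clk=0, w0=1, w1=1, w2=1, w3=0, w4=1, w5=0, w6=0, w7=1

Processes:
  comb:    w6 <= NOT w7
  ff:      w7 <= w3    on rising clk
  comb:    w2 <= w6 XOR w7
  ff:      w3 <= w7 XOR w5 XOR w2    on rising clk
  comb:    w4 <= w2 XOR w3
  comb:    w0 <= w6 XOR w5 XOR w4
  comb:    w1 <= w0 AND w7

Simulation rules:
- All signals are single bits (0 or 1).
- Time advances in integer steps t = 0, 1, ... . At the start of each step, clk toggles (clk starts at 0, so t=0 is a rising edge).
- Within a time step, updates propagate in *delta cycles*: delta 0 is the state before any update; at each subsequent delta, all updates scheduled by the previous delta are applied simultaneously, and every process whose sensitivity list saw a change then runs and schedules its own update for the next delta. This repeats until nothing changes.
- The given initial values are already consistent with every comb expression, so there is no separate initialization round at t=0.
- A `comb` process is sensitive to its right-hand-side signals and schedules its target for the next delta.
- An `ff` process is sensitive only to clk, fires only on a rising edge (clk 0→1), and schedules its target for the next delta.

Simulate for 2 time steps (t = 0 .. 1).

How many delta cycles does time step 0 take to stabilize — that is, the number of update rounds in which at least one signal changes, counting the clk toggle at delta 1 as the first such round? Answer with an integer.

t0.Δ0 w0=1 clk=0 w3=0 w4=1 w1=1 w5=0 w2=1 w7=1 w6=0
t0.Δ1 w0=1 clk=1 w3=0 w4=1 w1=1 w5=0 w2=1 w7=1 w6=0
t0.Δ2 w0=1 clk=1 w3=0 w4=1 w1=1 w5=0 w2=1 w7=0 w6=0
t0.Δ3 w0=1 clk=1 w3=0 w4=1 w1=0 w5=0 w2=0 w7=0 w6=1
t0.Δ4 w0=0 clk=1 w3=0 w4=0 w1=0 w5=0 w2=1 w7=0 w6=1
t0.Δ5 w0=1 clk=1 w3=0 w4=1 w1=0 w5=0 w2=1 w7=0 w6=1
t0.Δ6 w0=0 clk=1 w3=0 w4=1 w1=0 w5=0 w2=1 w7=0 w6=1
t1.Δ0 w0=0 clk=1 w3=0 w4=1 w1=0 w5=0 w2=1 w7=0 w6=1
t1.Δ1 w0=0 clk=0 w3=0 w4=1 w1=0 w5=0 w2=1 w7=0 w6=1

6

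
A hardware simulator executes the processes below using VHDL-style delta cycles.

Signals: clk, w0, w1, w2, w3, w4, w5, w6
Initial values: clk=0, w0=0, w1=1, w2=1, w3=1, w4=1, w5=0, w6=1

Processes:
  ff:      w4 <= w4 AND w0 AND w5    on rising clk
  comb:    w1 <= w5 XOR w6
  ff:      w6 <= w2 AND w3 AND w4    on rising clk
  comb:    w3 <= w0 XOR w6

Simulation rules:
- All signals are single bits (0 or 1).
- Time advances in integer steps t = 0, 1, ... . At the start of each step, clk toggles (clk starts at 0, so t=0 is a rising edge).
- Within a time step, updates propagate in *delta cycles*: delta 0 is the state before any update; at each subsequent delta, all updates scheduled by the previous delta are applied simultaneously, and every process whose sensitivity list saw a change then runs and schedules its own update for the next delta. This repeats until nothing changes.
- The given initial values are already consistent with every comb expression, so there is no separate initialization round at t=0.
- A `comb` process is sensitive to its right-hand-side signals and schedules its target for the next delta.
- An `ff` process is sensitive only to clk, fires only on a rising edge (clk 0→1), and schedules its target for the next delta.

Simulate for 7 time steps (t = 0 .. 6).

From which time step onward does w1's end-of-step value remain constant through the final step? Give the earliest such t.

[bits: w4,w6,w2,w1,clk,w3,w0,w5]
t=0: Δ0=11110100 Δ1=11111100 Δ2=01111100 | 2Δ
t=1: Δ0=01111100 Δ1=01110100 | 1Δ
t=2: Δ0=01110100 Δ1=01111100 Δ2=00111100 Δ3=00101000 | 3Δ
t=3: Δ0=00101000 Δ1=00100000 | 1Δ
t=4: Δ0=00100000 Δ1=00101000 | 1Δ
t=5: Δ0=00101000 Δ1=00100000 | 1Δ
t=6: Δ0=00100000 Δ1=00101000 | 1Δ

2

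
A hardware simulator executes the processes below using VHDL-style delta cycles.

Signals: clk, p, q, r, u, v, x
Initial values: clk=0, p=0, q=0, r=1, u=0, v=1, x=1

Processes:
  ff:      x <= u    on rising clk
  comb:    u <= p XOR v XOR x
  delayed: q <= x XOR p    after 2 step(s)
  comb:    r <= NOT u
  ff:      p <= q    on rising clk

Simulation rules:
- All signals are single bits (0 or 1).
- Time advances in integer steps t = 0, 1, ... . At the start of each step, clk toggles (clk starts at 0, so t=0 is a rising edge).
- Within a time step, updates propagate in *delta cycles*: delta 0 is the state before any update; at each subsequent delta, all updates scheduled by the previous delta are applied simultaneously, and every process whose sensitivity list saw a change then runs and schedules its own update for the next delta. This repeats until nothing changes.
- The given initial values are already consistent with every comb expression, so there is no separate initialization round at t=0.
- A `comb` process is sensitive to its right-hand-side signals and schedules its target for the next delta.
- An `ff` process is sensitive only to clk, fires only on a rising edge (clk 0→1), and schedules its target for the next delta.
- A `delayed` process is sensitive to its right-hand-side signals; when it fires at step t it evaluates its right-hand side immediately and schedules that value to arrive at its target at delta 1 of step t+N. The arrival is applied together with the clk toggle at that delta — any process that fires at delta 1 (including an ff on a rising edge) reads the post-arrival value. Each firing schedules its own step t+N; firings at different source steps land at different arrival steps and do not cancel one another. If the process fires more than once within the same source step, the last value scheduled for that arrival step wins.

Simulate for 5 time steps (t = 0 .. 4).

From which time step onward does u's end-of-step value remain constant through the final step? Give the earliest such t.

2

[bits: x,clk,p,r,u,v,q]
t=0: Δ0=1001010 Δ1=1101010 Δ2=0101010 Δ3=0101110 Δ4=0100110 | 4Δ
t=1: Δ0=0100110 Δ1=0000110 | 1Δ
t=2: Δ0=0000110 Δ1=0100110 Δ2=1100110 Δ3=1100010 Δ4=1101010 | 4Δ
t=3: Δ0=1101010 Δ1=1001010 | 1Δ
t=4: Δ0=1001010 Δ1=1101011 Δ2=0111011 | 2Δ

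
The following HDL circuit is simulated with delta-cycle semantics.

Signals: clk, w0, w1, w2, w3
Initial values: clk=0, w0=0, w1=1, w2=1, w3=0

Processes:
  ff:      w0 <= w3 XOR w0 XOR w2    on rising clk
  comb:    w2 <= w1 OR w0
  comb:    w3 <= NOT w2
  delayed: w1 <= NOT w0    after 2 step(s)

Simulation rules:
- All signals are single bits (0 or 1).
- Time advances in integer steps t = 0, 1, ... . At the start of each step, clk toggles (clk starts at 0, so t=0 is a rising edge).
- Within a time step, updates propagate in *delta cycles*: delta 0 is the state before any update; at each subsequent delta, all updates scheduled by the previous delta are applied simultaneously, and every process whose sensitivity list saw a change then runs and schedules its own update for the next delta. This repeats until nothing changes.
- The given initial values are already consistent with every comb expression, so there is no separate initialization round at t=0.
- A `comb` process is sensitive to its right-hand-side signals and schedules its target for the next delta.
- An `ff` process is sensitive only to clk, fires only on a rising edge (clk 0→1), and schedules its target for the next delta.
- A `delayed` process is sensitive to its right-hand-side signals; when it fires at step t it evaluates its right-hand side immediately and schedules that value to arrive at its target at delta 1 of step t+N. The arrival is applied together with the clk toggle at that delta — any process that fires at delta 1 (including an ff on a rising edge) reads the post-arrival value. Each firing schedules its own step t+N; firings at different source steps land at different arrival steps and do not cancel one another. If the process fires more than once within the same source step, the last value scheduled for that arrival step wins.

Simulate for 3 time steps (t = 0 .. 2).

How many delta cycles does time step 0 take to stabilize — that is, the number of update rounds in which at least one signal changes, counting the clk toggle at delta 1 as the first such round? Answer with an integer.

2

t=0 Δ0: w0=0 w2=1 w3=0 clk=0 w1=1
  Δ1: clk:0→1
  Δ2: w0:0→1
  (2Δ to stable)
t=1 Δ0: w0=1 w2=1 w3=0 clk=1 w1=1
  Δ1: clk:1→0
  (1Δ to stable)
t=2 Δ0: w0=1 w2=1 w3=0 clk=0 w1=1
  Δ1: clk:0→1, w1:1→0
  Δ2: w0:1→0
  Δ3: w2:1→0
  Δ4: w3:0→1
  (4Δ to stable)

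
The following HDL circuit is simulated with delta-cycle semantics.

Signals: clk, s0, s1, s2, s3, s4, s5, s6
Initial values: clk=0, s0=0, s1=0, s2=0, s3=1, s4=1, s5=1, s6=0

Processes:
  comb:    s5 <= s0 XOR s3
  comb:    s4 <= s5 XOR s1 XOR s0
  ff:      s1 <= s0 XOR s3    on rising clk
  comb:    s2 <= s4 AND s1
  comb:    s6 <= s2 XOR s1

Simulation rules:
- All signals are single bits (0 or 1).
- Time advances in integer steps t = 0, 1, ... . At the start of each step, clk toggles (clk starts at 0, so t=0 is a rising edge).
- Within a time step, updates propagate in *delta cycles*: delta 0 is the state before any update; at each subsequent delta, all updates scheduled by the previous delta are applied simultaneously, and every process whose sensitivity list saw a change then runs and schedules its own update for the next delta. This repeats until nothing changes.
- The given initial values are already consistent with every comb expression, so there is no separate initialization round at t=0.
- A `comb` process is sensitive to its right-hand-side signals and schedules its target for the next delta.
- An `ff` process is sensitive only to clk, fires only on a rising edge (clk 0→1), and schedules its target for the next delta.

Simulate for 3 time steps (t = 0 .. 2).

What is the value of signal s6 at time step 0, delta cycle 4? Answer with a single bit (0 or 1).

0

[bits: s3,s4,s0,s6,s1,s5,clk,s2]
t=0: Δ0=11000100 Δ1=11000110 Δ2=11001110 Δ3=10011111 Δ4=10001110 Δ5=10011110 | 5Δ
t=1: Δ0=10011110 Δ1=10011100 | 1Δ
t=2: Δ0=10011100 Δ1=10011110 | 1Δ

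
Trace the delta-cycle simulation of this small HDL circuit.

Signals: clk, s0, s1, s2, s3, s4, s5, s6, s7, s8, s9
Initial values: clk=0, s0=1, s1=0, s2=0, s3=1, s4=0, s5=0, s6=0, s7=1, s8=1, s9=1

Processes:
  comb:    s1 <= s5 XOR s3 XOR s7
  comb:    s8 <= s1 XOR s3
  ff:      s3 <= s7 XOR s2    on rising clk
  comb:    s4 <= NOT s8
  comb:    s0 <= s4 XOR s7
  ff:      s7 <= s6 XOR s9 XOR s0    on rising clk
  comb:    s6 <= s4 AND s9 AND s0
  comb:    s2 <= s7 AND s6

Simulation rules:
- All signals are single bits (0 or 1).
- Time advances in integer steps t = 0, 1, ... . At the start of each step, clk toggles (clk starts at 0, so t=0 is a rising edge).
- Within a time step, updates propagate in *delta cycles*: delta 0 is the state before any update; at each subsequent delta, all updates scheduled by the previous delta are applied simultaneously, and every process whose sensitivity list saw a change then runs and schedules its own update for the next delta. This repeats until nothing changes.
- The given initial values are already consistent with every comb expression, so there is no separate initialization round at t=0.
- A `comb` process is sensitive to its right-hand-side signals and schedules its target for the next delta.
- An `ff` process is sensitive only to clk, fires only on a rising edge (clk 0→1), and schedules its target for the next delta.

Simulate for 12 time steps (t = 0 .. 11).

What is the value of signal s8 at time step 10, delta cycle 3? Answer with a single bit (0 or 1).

t=0 Δ0: s2=0 s3=1 clk=0 s8=1 s1=0 s6=0 s5=0 s4=0 s0=1 s7=1 s9=1
  Δ1: clk:0→1
  Δ2: s7:1→0
  Δ3: s1:0→1, s0:1→0
  Δ4: s8:1→0
  Δ5: s4:0→1
  Δ6: s0:0→1
  Δ7: s6:0→1
  (7Δ to stable)
t=1 Δ0: s2=0 s3=1 clk=1 s8=0 s1=1 s6=1 s5=0 s4=1 s0=1 s7=0 s9=1
  Δ1: clk:1→0
  (1Δ to stable)
t=2 Δ0: s2=0 s3=1 clk=0 s8=0 s1=1 s6=1 s5=0 s4=1 s0=1 s7=0 s9=1
  Δ1: clk:0→1
  Δ2: s3:1→0, s7:0→1
  Δ3: s2:0→1, s8:0→1, s0:1→0
  Δ4: s6:1→0, s4:1→0
  Δ5: s2:1→0, s0:0→1
  (5Δ to stable)
t=3 Δ0: s2=0 s3=0 clk=1 s8=1 s1=1 s6=0 s5=0 s4=0 s0=1 s7=1 s9=1
  Δ1: clk:1→0
  (1Δ to stable)
t=4 Δ0: s2=0 s3=0 clk=0 s8=1 s1=1 s6=0 s5=0 s4=0 s0=1 s7=1 s9=1
  Δ1: clk:0→1
  Δ2: s3:0→1, s7:1→0
  Δ3: s8:1→0, s0:1→0
  Δ4: s4:0→1
  Δ5: s0:0→1
  Δ6: s6:0→1
  (6Δ to stable)
t=5 Δ0: s2=0 s3=1 clk=1 s8=0 s1=1 s6=1 s5=0 s4=1 s0=1 s7=0 s9=1
  Δ1: clk:1→0
  (1Δ to stable)
t=6 Δ0: s2=0 s3=1 clk=0 s8=0 s1=1 s6=1 s5=0 s4=1 s0=1 s7=0 s9=1
  Δ1: clk:0→1
  Δ2: s3:1→0, s7:0→1
  Δ3: s2:0→1, s8:0→1, s0:1→0
  Δ4: s6:1→0, s4:1→0
  Δ5: s2:1→0, s0:0→1
  (5Δ to stable)
t=7 Δ0: s2=0 s3=0 clk=1 s8=1 s1=1 s6=0 s5=0 s4=0 s0=1 s7=1 s9=1
  Δ1: clk:1→0
  (1Δ to stable)
t=8 Δ0: s2=0 s3=0 clk=0 s8=1 s1=1 s6=0 s5=0 s4=0 s0=1 s7=1 s9=1
  Δ1: clk:0→1
  Δ2: s3:0→1, s7:1→0
  Δ3: s8:1→0, s0:1→0
  Δ4: s4:0→1
  Δ5: s0:0→1
  Δ6: s6:0→1
  (6Δ to stable)
t=9 Δ0: s2=0 s3=1 clk=1 s8=0 s1=1 s6=1 s5=0 s4=1 s0=1 s7=0 s9=1
  Δ1: clk:1→0
  (1Δ to stable)
t=10 Δ0: s2=0 s3=1 clk=0 s8=0 s1=1 s6=1 s5=0 s4=1 s0=1 s7=0 s9=1
  Δ1: clk:0→1
  Δ2: s3:1→0, s7:0→1
  Δ3: s2:0→1, s8:0→1, s0:1→0
  Δ4: s6:1→0, s4:1→0
  Δ5: s2:1→0, s0:0→1
  (5Δ to stable)
t=11 Δ0: s2=0 s3=0 clk=1 s8=1 s1=1 s6=0 s5=0 s4=0 s0=1 s7=1 s9=1
  Δ1: clk:1→0
  (1Δ to stable)

1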